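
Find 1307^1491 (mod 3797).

1539

Using repeated squaring:
1491 in binary is 10111010011, i.e. 1491 = 1024 + 256 + 128 + 64 + 16 + 2 + 1.
1307^1 ≡ 1307 (mod 3797)
1307^2 ≡ 1307^2 = 1708249 ≡ 3396 (mod 3797)
1307^4 ≡ 3396^2 = 11532816 ≡ 1327 (mod 3797)
1307^8 ≡ 1327^2 = 1760929 ≡ 2918 (mod 3797)
1307^16 ≡ 2918^2 = 8514724 ≡ 1850 (mod 3797)
1307^32 ≡ 1850^2 = 3422500 ≡ 1403 (mod 3797)
1307^64 ≡ 1403^2 = 1968409 ≡ 1563 (mod 3797)
1307^128 ≡ 1563^2 = 2442969 ≡ 1498 (mod 3797)
1307^256 ≡ 1498^2 = 2244004 ≡ 3774 (mod 3797)
1307^512 ≡ 3774^2 = 14243076 ≡ 529 (mod 3797)
1307^1024 ≡ 529^2 = 279841 ≡ 2660 (mod 3797)
1307^1491 = 1307^1024 · 1307^256 · 1307^128 · 1307^64 · 1307^16 · 1307^2 · 1307^1 ≡ 2660 · 3774 · 1498 · 1563 · 1850 · 3396 · 1307 (mod 3797).
Accumulate the product:
2660 · 3774 = 10038840 ≡ 3369
3369 · 1498 = 5046762 ≡ 549
549 · 1563 = 858087 ≡ 3762
3762 · 1850 = 6959700 ≡ 3596
3596 · 3396 = 12212016 ≡ 864
864 · 1307 = 1129248 ≡ 1539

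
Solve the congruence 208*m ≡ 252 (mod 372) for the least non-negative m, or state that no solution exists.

gcd(208, 372) = 4, and 4 | 252, so solutions exist.
Divide through by 4: 52*m mod 93 = 63.
52⁻¹ ≡ 34 (mod 93).
m ≡ 34*63 ≡ 3 (mod 93).
The smallest non-negative solution is m = 3.

3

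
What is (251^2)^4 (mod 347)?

(251)^2 ≡ 194 (mod 347)
(194)^4 ≡ 269 (mod 347)

269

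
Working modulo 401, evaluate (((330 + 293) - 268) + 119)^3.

330 + 293 = 623 ≡ 222 (mod 401)
222 - 268 = -46 ≡ 355 (mod 401)
355 + 119 = 474 ≡ 73 (mod 401)
(73)^3 ≡ 47 (mod 401)

47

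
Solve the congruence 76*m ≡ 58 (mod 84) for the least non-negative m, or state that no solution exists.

no solution

gcd(76, 84) = 4, and 4 does not divide 58.
So the congruence has no solution.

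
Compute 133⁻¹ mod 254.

Run the extended Euclidean algorithm:
254 = 1*133 + 121
133 = 1*121 + 12
121 = 10*12 + 1
12 = 12*1 + 0
gcd(133, 254) = 1, so the inverse exists.
Back-substitute for 1:
1 = 1*121 − 10*12
  = −10*133 + 11*121
  = 11*254 − 21*133
So 133⁻¹ ≡ −21 ≡ 233 (mod 254).

233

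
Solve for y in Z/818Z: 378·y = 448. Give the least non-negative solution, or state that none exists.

gcd(378, 818) = 2, and 2 | 448, so solutions exist.
Divide through by 2: 189·y ≡ 224 (mod 409).
189⁻¹ ≡ 277 (mod 409).
y ≡ 277·224 ≡ 289 (mod 409).
The smallest non-negative solution is y = 289.

289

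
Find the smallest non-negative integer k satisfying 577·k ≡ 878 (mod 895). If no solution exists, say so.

gcd(577, 895) = 1, so a unique solution mod 895 exists.
577⁻¹ ≡ 273 (mod 895).
k ≡ 273·878 ≡ 729 (mod 895).

729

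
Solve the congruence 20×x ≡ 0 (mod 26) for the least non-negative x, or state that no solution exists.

0

gcd(20, 26) = 2, and 2 | 0, so solutions exist.
Divide through by 2: 10×x = 0 (mod 13).
10⁻¹ ≡ 4 (mod 13).
x ≡ 4×0 ≡ 0 (mod 13).
The smallest non-negative solution is x = 0.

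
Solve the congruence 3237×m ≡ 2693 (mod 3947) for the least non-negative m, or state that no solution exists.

gcd(3237, 3947) = 1, so a unique solution mod 3947 exists.
3237⁻¹ ≡ 517 (mod 3947).
m ≡ 517×2693 ≡ 2937 (mod 3947).

2937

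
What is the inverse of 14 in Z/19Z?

15

By the extended Euclidean algorithm:
19 = 1×14 + 5
14 = 2×5 + 4
5 = 1×4 + 1
4 = 4×1 + 0
gcd(14, 19) = 1, so the inverse exists.
Back-substitute for 1:
1 = 1×5 − 1×4
  = −1×14 + 3×5
  = 3×19 − 4×14
So 14⁻¹ ≡ −4 ≡ 15 (mod 19).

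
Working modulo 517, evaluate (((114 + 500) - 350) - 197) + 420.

487

114 + 500 = 614 ≡ 97 (mod 517)
97 - 350 = -253 ≡ 264 (mod 517)
264 - 197 = 67
67 + 420 = 487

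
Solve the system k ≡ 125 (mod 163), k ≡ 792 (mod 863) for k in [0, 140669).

163⁻¹ mod 863: 163·773 ≡ 1 (mod 863), so 163⁻¹ ≡ 773.
k = 125 + 163·((792 − 125)·773 mod 863) = 125 + 163·380 = 62065.

62065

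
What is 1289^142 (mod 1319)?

864

Using repeated squaring:
142 in binary is 10001110, i.e. 142 = 128 + 8 + 4 + 2.
1289^1 ≡ 1289 (mod 1319)
1289^2 ≡ 1289^2 = 1661521 ≡ 900 (mod 1319)
1289^4 ≡ 900^2 = 810000 ≡ 134 (mod 1319)
1289^8 ≡ 134^2 = 17956 ≡ 809 (mod 1319)
1289^16 ≡ 809^2 = 654481 ≡ 257 (mod 1319)
1289^32 ≡ 257^2 = 66049 ≡ 99 (mod 1319)
1289^64 ≡ 99^2 = 9801 ≡ 568 (mod 1319)
1289^128 ≡ 568^2 = 322624 ≡ 788 (mod 1319)
1289^142 = 1289^128 · 1289^8 · 1289^4 · 1289^2 ≡ 788 · 809 · 134 · 900 (mod 1319).
Accumulate the product:
788 · 809 = 637492 ≡ 415
415 · 134 = 55610 ≡ 212
212 · 900 = 190800 ≡ 864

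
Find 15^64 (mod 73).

4

Compute successive squares:
15^1 ≡ 15 (mod 73)
15^2 ≡ 15^2 = 225 ≡ 6 (mod 73)
15^4 ≡ 6^2 = 36 (mod 73)
15^8 ≡ 36^2 = 1296 ≡ 55 (mod 73)
15^16 ≡ 55^2 = 3025 ≡ 32 (mod 73)
15^32 ≡ 32^2 = 1024 ≡ 2 (mod 73)
15^64 ≡ 2^2 = 4 (mod 73)
So 15^64 ≡ 4 (mod 73).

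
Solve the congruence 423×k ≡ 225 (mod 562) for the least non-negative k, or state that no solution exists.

gcd(423, 562) = 1, so a unique solution mod 562 exists.
423⁻¹ ≡ 469 (mod 562).
k ≡ 469×225 ≡ 431 (mod 562).

431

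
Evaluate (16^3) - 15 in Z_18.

13

(16)^3 ≡ 10 (mod 18)
10 - 15 = -5 ≡ 13 (mod 18)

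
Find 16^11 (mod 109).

38

By square-and-multiply:
16^1 ≡ 16 (mod 109)
16^2 ≡ 16^2 = 256 ≡ 38 (mod 109)
16^4 ≡ 38^2 = 1444 ≡ 27 (mod 109)
16^8 ≡ 27^2 = 729 ≡ 75 (mod 109)
16^11 = 16^8 * 16^2 * 16^1 ≡ 75 * 38 * 16 (mod 109).
Accumulate the product:
75 * 38 = 2850 ≡ 16
16 * 16 = 256 ≡ 38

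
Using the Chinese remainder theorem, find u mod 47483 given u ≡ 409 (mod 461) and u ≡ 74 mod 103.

461⁻¹ mod 103: 461·82 ≡ 1 (mod 103), so 461⁻¹ ≡ 82.
u = 409 + 461·((74 − 409)·82 mod 103) = 409 + 461·31 = 14700.

14700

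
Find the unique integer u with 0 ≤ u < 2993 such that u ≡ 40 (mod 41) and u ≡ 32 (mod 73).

41⁻¹ mod 73: 41×57 ≡ 1 (mod 73), so 41⁻¹ ≡ 57.
u = 40 + 41×((32 − 40)×57 mod 73) = 40 + 41×55 = 2295.

2295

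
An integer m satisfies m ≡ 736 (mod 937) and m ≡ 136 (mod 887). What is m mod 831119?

820611

937⁻¹ mod 887: 937*479 ≡ 1 (mod 887), so 937⁻¹ ≡ 479.
m = 736 + 937*((136 − 736)*479 mod 887) = 736 + 937*875 = 820611.
Check: 820611 mod 937 = 736, 820611 mod 887 = 136. ✓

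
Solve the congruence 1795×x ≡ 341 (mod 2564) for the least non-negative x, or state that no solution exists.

423

gcd(1795, 2564) = 1, so a unique solution mod 2564 exists.
1795⁻¹ ≡ 1287 (mod 2564).
x ≡ 1287×341 ≡ 423 (mod 2564).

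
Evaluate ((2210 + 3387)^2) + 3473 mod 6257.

2210 + 3387 = 5597
(5597)^2 ≡ 3867 (mod 6257)
3867 + 3473 = 7340 ≡ 1083 (mod 6257)

1083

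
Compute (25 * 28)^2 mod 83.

51

25 * 28 = 700 ≡ 36 (mod 83)
(36)^2 ≡ 51 (mod 83)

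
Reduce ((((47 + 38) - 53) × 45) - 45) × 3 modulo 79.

77

47 + 38 = 85 ≡ 6 (mod 79)
6 - 53 = -47 ≡ 32 (mod 79)
32 × 45 = 1440 ≡ 18 (mod 79)
18 - 45 = -27 ≡ 52 (mod 79)
52 × 3 = 156 ≡ 77 (mod 79)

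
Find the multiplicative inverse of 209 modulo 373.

Run the extended Euclidean algorithm:
373 = 1×209 + 164
209 = 1×164 + 45
164 = 3×45 + 29
45 = 1×29 + 16
29 = 1×16 + 13
16 = 1×13 + 3
13 = 4×3 + 1
3 = 3×1 + 0
gcd(209, 373) = 1, so the inverse exists.
Back-substitute for 1:
1 = 1×13 − 4×3
  = −4×16 + 5×13
  = 5×29 − 9×16
  = −9×45 + 14×29
  = 14×164 − 51×45
  = −51×209 + 65×164
  = 65×373 − 116×209
So 209⁻¹ ≡ −116 ≡ 257 (mod 373).

257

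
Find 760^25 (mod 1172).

728

Using repeated squaring:
760^1 ≡ 760 (mod 1172)
760^2 ≡ 760^2 = 577600 ≡ 976 (mod 1172)
760^4 ≡ 976^2 = 952576 ≡ 912 (mod 1172)
760^8 ≡ 912^2 = 831744 ≡ 796 (mod 1172)
760^16 ≡ 796^2 = 633616 ≡ 736 (mod 1172)
760^25 = 760^16 · 760^8 · 760^1 ≡ 736 · 796 · 760 (mod 1172).
Accumulate the product:
736 · 796 = 585856 ≡ 1028
1028 · 760 = 781280 ≡ 728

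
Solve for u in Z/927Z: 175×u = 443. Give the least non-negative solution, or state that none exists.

gcd(175, 927) = 1, so a unique solution mod 927 exists.
175⁻¹ ≡ 196 (mod 927).
u ≡ 196×443 ≡ 617 (mod 927).

617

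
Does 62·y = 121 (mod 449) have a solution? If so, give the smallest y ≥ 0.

gcd(62, 449) = 1, so a unique solution mod 449 exists.
62⁻¹ ≡ 239 (mod 449).
y ≡ 239·121 ≡ 183 (mod 449).

183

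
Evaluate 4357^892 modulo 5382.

289

Using repeated squaring:
892 in binary is 1101111100, i.e. 892 = 512 + 256 + 64 + 32 + 16 + 8 + 4.
4357^1 ≡ 4357 (mod 5382)
4357^2 ≡ 4357^2 = 18983449 ≡ 1135 (mod 5382)
4357^4 ≡ 1135^2 = 1288225 ≡ 1927 (mod 5382)
4357^8 ≡ 1927^2 = 3713329 ≡ 5131 (mod 5382)
4357^16 ≡ 5131^2 = 26327161 ≡ 3799 (mod 5382)
4357^32 ≡ 3799^2 = 14432401 ≡ 3259 (mod 5382)
4357^64 ≡ 3259^2 = 10621081 ≡ 2395 (mod 5382)
4357^128 ≡ 2395^2 = 5736025 ≡ 4195 (mod 5382)
4357^256 ≡ 4195^2 = 17598025 ≡ 4267 (mod 5382)
4357^512 ≡ 4267^2 = 18207289 ≡ 5365 (mod 5382)
4357^892 = 4357^512 * 4357^256 * 4357^64 * 4357^32 * 4357^16 * 4357^8 * 4357^4 ≡ 5365 * 4267 * 2395 * 3259 * 3799 * 5131 * 1927 (mod 5382).
Accumulate the product:
5365 * 4267 = 22892455 ≡ 2809
2809 * 2395 = 6727555 ≡ 55
55 * 3259 = 179245 ≡ 1639
1639 * 3799 = 6226561 ≡ 4969
4969 * 5131 = 25495939 ≡ 1405
1405 * 1927 = 2707435 ≡ 289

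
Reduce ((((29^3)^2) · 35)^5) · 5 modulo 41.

26

(29)^3 ≡ 35 (mod 41)
(35)^2 ≡ 36 (mod 41)
36 · 35 = 1260 ≡ 30 (mod 41)
(30)^5 ≡ 38 (mod 41)
38 · 5 = 190 ≡ 26 (mod 41)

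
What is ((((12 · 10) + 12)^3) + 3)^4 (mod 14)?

9

12 · 10 = 120 ≡ 8 (mod 14)
8 + 12 = 20 ≡ 6 (mod 14)
(6)^3 ≡ 6 (mod 14)
6 + 3 = 9
(9)^4 ≡ 9 (mod 14)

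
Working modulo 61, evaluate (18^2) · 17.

(18)^2 ≡ 19 (mod 61)
19 · 17 = 323 ≡ 18 (mod 61)

18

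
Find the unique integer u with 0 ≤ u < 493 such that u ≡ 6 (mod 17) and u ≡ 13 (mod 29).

448

17⁻¹ mod 29: 17×12 ≡ 1 (mod 29), so 17⁻¹ ≡ 12.
u = 6 + 17×((13 − 6)×12 mod 29) = 6 + 17×26 = 448.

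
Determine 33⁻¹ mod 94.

57

94 = 2*33 + 28
33 = 1*28 + 5
28 = 5*5 + 3
5 = 1*3 + 2
3 = 1*2 + 1
2 = 2*1 + 0
gcd(33, 94) = 1, so the inverse exists.
Bézout: 1 = 13*94 − 37*33.
So 33⁻¹ ≡ −37 ≡ 57 (mod 94).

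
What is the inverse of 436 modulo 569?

77

569 = 1×436 + 133
436 = 3×133 + 37
133 = 3×37 + 22
37 = 1×22 + 15
22 = 1×15 + 7
15 = 2×7 + 1
7 = 7×1 + 0
gcd(436, 569) = 1, so the inverse exists.
Bézout: 1 = −59×569 + 77×436.
So 436⁻¹ ≡ 77 (mod 569).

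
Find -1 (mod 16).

-1 = -1*16 + 15, so -1 ≡ 15 (mod 16).

15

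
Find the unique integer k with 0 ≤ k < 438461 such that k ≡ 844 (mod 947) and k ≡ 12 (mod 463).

234753

947⁻¹ mod 463: 947·441 ≡ 1 (mod 463), so 947⁻¹ ≡ 441.
k = 844 + 947·((12 − 844)·441 mod 463) = 844 + 947·247 = 234753.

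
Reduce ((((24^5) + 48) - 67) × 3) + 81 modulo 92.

(24)^5 ≡ 24 (mod 92)
24 + 48 = 72
72 - 67 = 5
5 × 3 = 15
15 + 81 = 96 ≡ 4 (mod 92)

4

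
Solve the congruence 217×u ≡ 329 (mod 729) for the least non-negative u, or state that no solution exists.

707

gcd(217, 729) = 1, so a unique solution mod 729 exists.
217⁻¹ ≡ 514 (mod 729).
u ≡ 514×329 ≡ 707 (mod 729).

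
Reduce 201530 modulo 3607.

201530 = 55×3607 + 3145, so 201530 ≡ 3145 (mod 3607).

3145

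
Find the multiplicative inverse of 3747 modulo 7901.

Run the extended Euclidean algorithm:
7901 = 2×3747 + 407
3747 = 9×407 + 84
407 = 4×84 + 71
84 = 1×71 + 13
71 = 5×13 + 6
13 = 2×6 + 1
6 = 6×1 + 0
gcd(3747, 7901) = 1, so the inverse exists.
Back-substitute for 1:
1 = 1×13 − 2×6
  = −2×71 + 11×13
  = 11×84 − 13×71
  = −13×407 + 63×84
  = 63×3747 − 580×407
  = −580×7901 + 1223×3747
So 3747⁻¹ ≡ 1223 (mod 7901).

1223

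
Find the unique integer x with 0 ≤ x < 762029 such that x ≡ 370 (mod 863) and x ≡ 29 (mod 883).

510403

863⁻¹ mod 883: 863×309 ≡ 1 (mod 883), so 863⁻¹ ≡ 309.
x = 370 + 863×((29 − 370)×309 mod 883) = 370 + 863×591 = 510403.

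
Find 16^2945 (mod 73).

37

Compute successive squares:
2945 in binary is 101110000001, i.e. 2945 = 2048 + 512 + 256 + 128 + 1.
16^1 ≡ 16 (mod 73)
16^2 ≡ 16^2 = 256 ≡ 37 (mod 73)
16^4 ≡ 37^2 = 1369 ≡ 55 (mod 73)
16^8 ≡ 55^2 = 3025 ≡ 32 (mod 73)
16^16 ≡ 32^2 = 1024 ≡ 2 (mod 73)
16^32 ≡ 2^2 = 4 (mod 73)
16^64 ≡ 4^2 = 16 (mod 73)
16^128 ≡ 16^2 = 256 ≡ 37 (mod 73)
16^256 ≡ 37^2 = 1369 ≡ 55 (mod 73)
16^512 ≡ 55^2 = 3025 ≡ 32 (mod 73)
16^1024 ≡ 32^2 = 1024 ≡ 2 (mod 73)
16^2048 ≡ 2^2 = 4 (mod 73)
16^2945 = 16^2048 × 16^512 × 16^256 × 16^128 × 16^1 ≡ 4 × 32 × 55 × 37 × 16 (mod 73).
Accumulate the product:
4 × 32 = 128 ≡ 55
55 × 55 = 3025 ≡ 32
32 × 37 = 1184 ≡ 16
16 × 16 = 256 ≡ 37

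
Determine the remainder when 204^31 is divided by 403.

204

By square-and-multiply:
31 in binary is 11111, i.e. 31 = 16 + 8 + 4 + 2 + 1.
204^1 ≡ 204 (mod 403)
204^2 ≡ 204^2 = 41616 ≡ 107 (mod 403)
204^4 ≡ 107^2 = 11449 ≡ 165 (mod 403)
204^8 ≡ 165^2 = 27225 ≡ 224 (mod 403)
204^16 ≡ 224^2 = 50176 ≡ 204 (mod 403)
204^31 = 204^16 · 204^8 · 204^4 · 204^2 · 204^1 ≡ 204 · 224 · 165 · 107 · 204 (mod 403).
Accumulate the product:
204 · 224 = 45696 ≡ 157
157 · 165 = 25905 ≡ 113
113 · 107 = 12091 ≡ 1
1 · 204 = 204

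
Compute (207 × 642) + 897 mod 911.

785

207 × 642 = 132894 ≡ 799 (mod 911)
799 + 897 = 1696 ≡ 785 (mod 911)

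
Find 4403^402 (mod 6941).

402 in binary is 110010010, i.e. 402 = 256 + 128 + 16 + 2.
4403^1 ≡ 4403 (mod 6941)
4403^2 ≡ 4403^2 = 19386409 ≡ 196 (mod 6941)
4403^4 ≡ 196^2 = 38416 ≡ 3711 (mod 6941)
4403^8 ≡ 3711^2 = 13771521 ≡ 577 (mod 6941)
4403^16 ≡ 577^2 = 332929 ≡ 6702 (mod 6941)
4403^32 ≡ 6702^2 = 44916804 ≡ 1593 (mod 6941)
4403^64 ≡ 1593^2 = 2537649 ≡ 4184 (mod 6941)
4403^128 ≡ 4184^2 = 17505856 ≡ 654 (mod 6941)
4403^256 ≡ 654^2 = 427716 ≡ 4315 (mod 6941)
4403^402 = 4403^256 · 4403^128 · 4403^16 · 4403^2 ≡ 4315 · 654 · 6702 · 196 (mod 6941).
Accumulate the product:
4315 · 654 = 2822010 ≡ 3964
3964 · 6702 = 26566728 ≡ 3521
3521 · 196 = 690116 ≡ 2957

2957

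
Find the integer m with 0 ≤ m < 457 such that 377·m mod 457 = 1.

457 = 1×377 + 80
377 = 4×80 + 57
80 = 1×57 + 23
57 = 2×23 + 11
23 = 2×11 + 1
11 = 11×1 + 0
gcd(377, 457) = 1, so the inverse exists.
Back-substitute for 1:
1 = 1×23 − 2×11
  = −2×57 + 5×23
  = 5×80 − 7×57
  = −7×377 + 33×80
  = 33×457 − 40×377
So 377⁻¹ ≡ −40 ≡ 417 (mod 457).

417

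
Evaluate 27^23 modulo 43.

2

By square-and-multiply:
27^1 ≡ 27 (mod 43)
27^2 ≡ 27^2 = 729 ≡ 41 (mod 43)
27^4 ≡ 41^2 = 1681 ≡ 4 (mod 43)
27^8 ≡ 4^2 = 16 (mod 43)
27^16 ≡ 16^2 = 256 ≡ 41 (mod 43)
27^23 = 27^16 × 27^4 × 27^2 × 27^1 ≡ 41 × 4 × 41 × 27 (mod 43).
Accumulate the product:
41 × 4 = 164 ≡ 35
35 × 41 = 1435 ≡ 16
16 × 27 = 432 ≡ 2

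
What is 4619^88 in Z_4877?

2396

88 in binary is 1011000, i.e. 88 = 64 + 16 + 8.
4619^1 ≡ 4619 (mod 4877)
4619^2 ≡ 4619^2 = 21335161 ≡ 3163 (mod 4877)
4619^4 ≡ 3163^2 = 10004569 ≡ 1842 (mod 4877)
4619^8 ≡ 1842^2 = 3392964 ≡ 3449 (mod 4877)
4619^16 ≡ 3449^2 = 11895601 ≡ 598 (mod 4877)
4619^32 ≡ 598^2 = 357604 ≡ 1583 (mod 4877)
4619^64 ≡ 1583^2 = 2505889 ≡ 3988 (mod 4877)
4619^88 = 4619^64 * 4619^16 * 4619^8 ≡ 3988 * 598 * 3449 (mod 4877).
Accumulate the product:
3988 * 598 = 2384824 ≡ 4848
4848 * 3449 = 16720752 ≡ 2396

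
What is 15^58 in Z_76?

9

Compute successive squares:
15^1 ≡ 15 (mod 76)
15^2 ≡ 15^2 = 225 ≡ 73 (mod 76)
15^4 ≡ 73^2 = 5329 ≡ 9 (mod 76)
15^8 ≡ 9^2 = 81 ≡ 5 (mod 76)
15^16 ≡ 5^2 = 25 (mod 76)
15^32 ≡ 25^2 = 625 ≡ 17 (mod 76)
15^58 = 15^32 · 15^16 · 15^8 · 15^2 ≡ 17 · 25 · 5 · 73 (mod 76).
Accumulate the product:
17 · 25 = 425 ≡ 45
45 · 5 = 225 ≡ 73
73 · 73 = 5329 ≡ 9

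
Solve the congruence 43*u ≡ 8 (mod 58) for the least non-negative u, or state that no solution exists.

gcd(43, 58) = 1, so a unique solution mod 58 exists.
43⁻¹ ≡ 27 (mod 58).
u ≡ 27*8 ≡ 42 (mod 58).

42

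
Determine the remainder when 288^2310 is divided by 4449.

Using repeated squaring:
288^1 ≡ 288 (mod 4449)
288^2 ≡ 288^2 = 82944 ≡ 2862 (mod 4449)
288^4 ≡ 2862^2 = 8191044 ≡ 435 (mod 4449)
288^8 ≡ 435^2 = 189225 ≡ 2367 (mod 4449)
288^16 ≡ 2367^2 = 5602689 ≡ 1398 (mod 4449)
288^32 ≡ 1398^2 = 1954404 ≡ 1293 (mod 4449)
288^64 ≡ 1293^2 = 1671849 ≡ 3474 (mod 4449)
288^128 ≡ 3474^2 = 12068676 ≡ 2988 (mod 4449)
288^256 ≡ 2988^2 = 8928144 ≡ 3450 (mod 4449)
288^512 ≡ 3450^2 = 11902500 ≡ 1425 (mod 4449)
288^1024 ≡ 1425^2 = 2030625 ≡ 1881 (mod 4449)
288^2048 ≡ 1881^2 = 3538161 ≡ 1206 (mod 4449)
288^2310 = 288^2048 × 288^256 × 288^4 × 288^2 ≡ 1206 × 3450 × 435 × 2862 (mod 4449).
Accumulate the product:
1206 × 3450 = 4160700 ≡ 885
885 × 435 = 384975 ≡ 2361
2361 × 2862 = 6757182 ≡ 3600

3600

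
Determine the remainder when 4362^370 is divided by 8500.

1324

By square-and-multiply:
370 in binary is 101110010, i.e. 370 = 256 + 64 + 32 + 16 + 2.
4362^1 ≡ 4362 (mod 8500)
4362^2 ≡ 4362^2 = 19027044 ≡ 4044 (mod 8500)
4362^4 ≡ 4044^2 = 16353936 ≡ 8436 (mod 8500)
4362^8 ≡ 8436^2 = 71166096 ≡ 4096 (mod 8500)
4362^16 ≡ 4096^2 = 16777216 ≡ 6716 (mod 8500)
4362^32 ≡ 6716^2 = 45104656 ≡ 3656 (mod 8500)
4362^64 ≡ 3656^2 = 13366336 ≡ 4336 (mod 8500)
4362^128 ≡ 4336^2 = 18800896 ≡ 7396 (mod 8500)
4362^256 ≡ 7396^2 = 54700816 ≡ 3316 (mod 8500)
4362^370 = 4362^256 × 4362^64 × 4362^32 × 4362^16 × 4362^2 ≡ 3316 × 4336 × 3656 × 6716 × 4044 (mod 8500).
Accumulate the product:
3316 × 4336 = 14378176 ≡ 4676
4676 × 3656 = 17095456 ≡ 1956
1956 × 6716 = 13136496 ≡ 3996
3996 × 4044 = 16159824 ≡ 1324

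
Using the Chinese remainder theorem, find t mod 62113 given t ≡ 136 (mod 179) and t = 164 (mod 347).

179⁻¹ mod 347: 179*221 ≡ 1 (mod 347), so 179⁻¹ ≡ 221.
t = 136 + 179*((164 − 136)*221 mod 347) = 136 + 179*289 = 51867.

51867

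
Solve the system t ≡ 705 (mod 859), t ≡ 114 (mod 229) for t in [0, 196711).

133850

859⁻¹ mod 229: 859·4 ≡ 1 (mod 229), so 859⁻¹ ≡ 4.
t = 705 + 859·((114 − 705)·4 mod 229) = 705 + 859·155 = 133850.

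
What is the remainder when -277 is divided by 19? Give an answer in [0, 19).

8

-277 = -15*19 + 8, so -277 ≡ 8 (mod 19).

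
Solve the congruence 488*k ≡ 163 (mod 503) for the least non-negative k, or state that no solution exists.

358

gcd(488, 503) = 1, so a unique solution mod 503 exists.
488⁻¹ ≡ 67 (mod 503).
k ≡ 67*163 ≡ 358 (mod 503).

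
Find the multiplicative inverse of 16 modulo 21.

By the extended Euclidean algorithm:
21 = 1×16 + 5
16 = 3×5 + 1
5 = 5×1 + 0
gcd(16, 21) = 1, so the inverse exists.
Back-substitute for 1:
1 = 1×16 − 3×5
  = −3×21 + 4×16
So 16⁻¹ ≡ 4 (mod 21).

4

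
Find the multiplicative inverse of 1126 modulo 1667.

By the extended Euclidean algorithm:
1667 = 1*1126 + 541
1126 = 2*541 + 44
541 = 12*44 + 13
44 = 3*13 + 5
13 = 2*5 + 3
5 = 1*3 + 2
3 = 1*2 + 1
2 = 2*1 + 0
gcd(1126, 1667) = 1, so the inverse exists.
Bézout: 1 = 435*1667 − 644*1126.
So 1126⁻¹ ≡ −644 ≡ 1023 (mod 1667).

1023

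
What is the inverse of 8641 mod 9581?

1641

9581 = 1×8641 + 940
8641 = 9×940 + 181
940 = 5×181 + 35
181 = 5×35 + 6
35 = 5×6 + 5
6 = 1×5 + 1
5 = 5×1 + 0
gcd(8641, 9581) = 1, so the inverse exists.
Bézout: 1 = −1480×9581 + 1641×8641.
So 8641⁻¹ ≡ 1641 (mod 9581).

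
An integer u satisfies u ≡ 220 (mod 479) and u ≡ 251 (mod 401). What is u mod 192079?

479⁻¹ mod 401: 479*36 ≡ 1 (mod 401), so 479⁻¹ ≡ 36.
u = 220 + 479*((251 − 220)*36 mod 401) = 220 + 479*314 = 150626.

150626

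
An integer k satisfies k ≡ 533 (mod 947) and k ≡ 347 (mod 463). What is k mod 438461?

367969

947⁻¹ mod 463: 947*441 ≡ 1 (mod 463), so 947⁻¹ ≡ 441.
k = 533 + 947*((347 − 533)*441 mod 463) = 533 + 947*388 = 367969.
Check: 367969 mod 947 = 533, 367969 mod 463 = 347. ✓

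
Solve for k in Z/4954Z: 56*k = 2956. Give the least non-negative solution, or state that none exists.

gcd(56, 4954) = 2, and 2 | 2956, so solutions exist.
Divide through by 2: 28*k mod 2477 = 1478.
28⁻¹ ≡ 1327 (mod 2477).
k ≡ 1327*1478 ≡ 1999 (mod 2477).
The smallest non-negative solution is k = 1999.

1999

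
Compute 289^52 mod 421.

99

Compute successive squares:
52 in binary is 110100, i.e. 52 = 32 + 16 + 4.
289^1 ≡ 289 (mod 421)
289^2 ≡ 289^2 = 83521 ≡ 163 (mod 421)
289^4 ≡ 163^2 = 26569 ≡ 46 (mod 421)
289^8 ≡ 46^2 = 2116 ≡ 11 (mod 421)
289^16 ≡ 11^2 = 121 (mod 421)
289^32 ≡ 121^2 = 14641 ≡ 327 (mod 421)
289^52 = 289^32 * 289^16 * 289^4 ≡ 327 * 121 * 46 (mod 421).
Accumulate the product:
327 * 121 = 39567 ≡ 414
414 * 46 = 19044 ≡ 99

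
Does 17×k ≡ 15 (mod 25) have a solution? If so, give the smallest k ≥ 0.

20

gcd(17, 25) = 1, so a unique solution mod 25 exists.
17⁻¹ ≡ 3 (mod 25).
k ≡ 3×15 ≡ 20 (mod 25).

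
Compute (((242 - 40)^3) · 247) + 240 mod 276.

208

242 - 40 = 202
(202)^3 ≡ 220 (mod 276)
220 · 247 = 54340 ≡ 244 (mod 276)
244 + 240 = 484 ≡ 208 (mod 276)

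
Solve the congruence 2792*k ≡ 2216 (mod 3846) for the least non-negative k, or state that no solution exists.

gcd(2792, 3846) = 2, and 2 | 2216, so solutions exist.
Divide through by 2: 1396*k mod 1923 = 1108.
1396⁻¹ ≡ 343 (mod 1923).
k ≡ 343*1108 ≡ 1213 (mod 1923).
The smallest non-negative solution is k = 1213.

1213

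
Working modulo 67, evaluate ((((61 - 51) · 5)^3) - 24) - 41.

61 - 51 = 10
10 · 5 = 50
(50)^3 ≡ 45 (mod 67)
45 - 24 = 21
21 - 41 = -20 ≡ 47 (mod 67)

47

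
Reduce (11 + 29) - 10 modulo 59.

30

11 + 29 = 40
40 - 10 = 30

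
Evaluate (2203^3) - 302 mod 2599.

(2203)^3 ≡ 1370 (mod 2599)
1370 - 302 = 1068

1068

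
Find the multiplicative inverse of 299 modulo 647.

132

By the extended Euclidean algorithm:
647 = 2*299 + 49
299 = 6*49 + 5
49 = 9*5 + 4
5 = 1*4 + 1
4 = 4*1 + 0
gcd(299, 647) = 1, so the inverse exists.
Back-substitute for 1:
1 = 1*5 − 1*4
  = −1*49 + 10*5
  = 10*299 − 61*49
  = −61*647 + 132*299
So 299⁻¹ ≡ 132 (mod 647).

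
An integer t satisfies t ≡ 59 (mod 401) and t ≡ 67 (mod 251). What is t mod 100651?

61813

401⁻¹ mod 251: 401×82 ≡ 1 (mod 251), so 401⁻¹ ≡ 82.
t = 59 + 401×((67 − 59)×82 mod 251) = 59 + 401×154 = 61813.
Check: 61813 mod 401 = 59, 61813 mod 251 = 67. ✓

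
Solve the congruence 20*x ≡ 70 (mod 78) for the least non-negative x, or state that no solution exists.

23

gcd(20, 78) = 2, and 2 | 70, so solutions exist.
Divide through by 2: 10*x ≡ 35 (mod 39).
10⁻¹ ≡ 4 (mod 39).
x ≡ 4*35 ≡ 23 (mod 39).
The smallest non-negative solution is x = 23.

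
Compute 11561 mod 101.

11561 = 114*101 + 47, so 11561 ≡ 47 (mod 101).

47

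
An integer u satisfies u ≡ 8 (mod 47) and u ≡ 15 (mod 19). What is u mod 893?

243

47⁻¹ mod 19: 47×17 ≡ 1 (mod 19), so 47⁻¹ ≡ 17.
u = 8 + 47×((15 − 8)×17 mod 19) = 8 + 47×5 = 243.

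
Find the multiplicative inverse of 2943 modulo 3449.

2188

3449 = 1×2943 + 506
2943 = 5×506 + 413
506 = 1×413 + 93
413 = 4×93 + 41
93 = 2×41 + 11
41 = 3×11 + 8
11 = 1×8 + 3
8 = 2×3 + 2
3 = 1×2 + 1
2 = 2×1 + 0
gcd(2943, 3449) = 1, so the inverse exists.
Bézout: 1 = 1076×3449 − 1261×2943.
So 2943⁻¹ ≡ −1261 ≡ 2188 (mod 3449).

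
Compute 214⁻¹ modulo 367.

355

367 = 1*214 + 153
214 = 1*153 + 61
153 = 2*61 + 31
61 = 1*31 + 30
31 = 1*30 + 1
30 = 30*1 + 0
gcd(214, 367) = 1, so the inverse exists.
Bézout: 1 = 7*367 − 12*214.
So 214⁻¹ ≡ −12 ≡ 355 (mod 367).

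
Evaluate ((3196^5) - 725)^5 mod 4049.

2099

(3196)^5 ≡ 186 (mod 4049)
186 - 725 = -539 ≡ 3510 (mod 4049)
(3510)^5 ≡ 2099 (mod 4049)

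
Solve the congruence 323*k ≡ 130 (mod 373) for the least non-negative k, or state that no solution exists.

gcd(323, 373) = 1, so a unique solution mod 373 exists.
323⁻¹ ≡ 276 (mod 373).
k ≡ 276*130 ≡ 72 (mod 373).

72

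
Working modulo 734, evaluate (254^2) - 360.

(254)^2 ≡ 658 (mod 734)
658 - 360 = 298

298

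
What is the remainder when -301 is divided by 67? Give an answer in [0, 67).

34

-301 = -5×67 + 34, so -301 ≡ 34 (mod 67).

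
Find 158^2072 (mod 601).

By square-and-multiply:
2072 in binary is 100000011000, i.e. 2072 = 2048 + 16 + 8.
158^1 ≡ 158 (mod 601)
158^2 ≡ 158^2 = 24964 ≡ 323 (mod 601)
158^4 ≡ 323^2 = 104329 ≡ 356 (mod 601)
158^8 ≡ 356^2 = 126736 ≡ 526 (mod 601)
158^16 ≡ 526^2 = 276676 ≡ 216 (mod 601)
158^32 ≡ 216^2 = 46656 ≡ 379 (mod 601)
158^64 ≡ 379^2 = 143641 ≡ 2 (mod 601)
158^128 ≡ 2^2 = 4 (mod 601)
158^256 ≡ 4^2 = 16 (mod 601)
158^512 ≡ 16^2 = 256 (mod 601)
158^1024 ≡ 256^2 = 65536 ≡ 27 (mod 601)
158^2048 ≡ 27^2 = 729 ≡ 128 (mod 601)
158^2072 = 158^2048 * 158^16 * 158^8 ≡ 128 * 216 * 526 (mod 601).
Accumulate the product:
128 * 216 = 27648 ≡ 2
2 * 526 = 1052 ≡ 451

451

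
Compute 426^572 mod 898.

572 in binary is 1000111100, i.e. 572 = 512 + 32 + 16 + 8 + 4.
426^1 ≡ 426 (mod 898)
426^2 ≡ 426^2 = 181476 ≡ 80 (mod 898)
426^4 ≡ 80^2 = 6400 ≡ 114 (mod 898)
426^8 ≡ 114^2 = 12996 ≡ 424 (mod 898)
426^16 ≡ 424^2 = 179776 ≡ 176 (mod 898)
426^32 ≡ 176^2 = 30976 ≡ 444 (mod 898)
426^64 ≡ 444^2 = 197136 ≡ 474 (mod 898)
426^128 ≡ 474^2 = 224676 ≡ 176 (mod 898)
426^256 ≡ 176^2 = 30976 ≡ 444 (mod 898)
426^512 ≡ 444^2 = 197136 ≡ 474 (mod 898)
426^572 = 426^512 × 426^32 × 426^16 × 426^8 × 426^4 ≡ 474 × 444 × 176 × 424 × 114 (mod 898).
Accumulate the product:
474 × 444 = 210456 ≡ 324
324 × 176 = 57024 ≡ 450
450 × 424 = 190800 ≡ 424
424 × 114 = 48336 ≡ 742

742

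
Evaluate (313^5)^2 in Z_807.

(313)^5 ≡ 394 (mod 807)
(394)^2 ≡ 292 (mod 807)

292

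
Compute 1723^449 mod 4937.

1723^1 ≡ 1723 (mod 4937)
1723^2 ≡ 1723^2 = 2968729 ≡ 1592 (mod 4937)
1723^4 ≡ 1592^2 = 2534464 ≡ 1783 (mod 4937)
1723^8 ≡ 1783^2 = 3179089 ≡ 4598 (mod 4937)
1723^16 ≡ 4598^2 = 21141604 ≡ 1370 (mod 4937)
1723^32 ≡ 1370^2 = 1876900 ≡ 840 (mod 4937)
1723^64 ≡ 840^2 = 705600 ≡ 4546 (mod 4937)
1723^128 ≡ 4546^2 = 20666116 ≡ 4771 (mod 4937)
1723^256 ≡ 4771^2 = 22762441 ≡ 2871 (mod 4937)
1723^449 = 1723^256 · 1723^128 · 1723^64 · 1723^1 ≡ 2871 · 4771 · 4546 · 1723 (mod 4937).
Accumulate the product:
2871 · 4771 = 13697541 ≡ 2303
2303 · 4546 = 10469438 ≡ 2998
2998 · 1723 = 5165554 ≡ 1452

1452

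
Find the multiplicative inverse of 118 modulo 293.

221

Run the extended Euclidean algorithm:
293 = 2*118 + 57
118 = 2*57 + 4
57 = 14*4 + 1
4 = 4*1 + 0
gcd(118, 293) = 1, so the inverse exists.
Back-substitute for 1:
1 = 1*57 − 14*4
  = −14*118 + 29*57
  = 29*293 − 72*118
So 118⁻¹ ≡ −72 ≡ 221 (mod 293).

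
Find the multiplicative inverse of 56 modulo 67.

Apply the Euclidean algorithm and back-substitute:
67 = 1·56 + 11
56 = 5·11 + 1
11 = 11·1 + 0
gcd(56, 67) = 1, so the inverse exists.
Bézout: 1 = −5·67 + 6·56.
So 56⁻¹ ≡ 6 (mod 67).

6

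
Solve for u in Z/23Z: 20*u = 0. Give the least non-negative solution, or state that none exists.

gcd(20, 23) = 1, so a unique solution mod 23 exists.
20⁻¹ ≡ 15 (mod 23).
u ≡ 15*0 ≡ 0 (mod 23).

0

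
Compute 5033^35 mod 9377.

7577

35 in binary is 100011, i.e. 35 = 32 + 2 + 1.
5033^1 ≡ 5033 (mod 9377)
5033^2 ≡ 5033^2 = 25331089 ≡ 3812 (mod 9377)
5033^4 ≡ 3812^2 = 14531344 ≡ 6371 (mod 9377)
5033^8 ≡ 6371^2 = 40589641 ≡ 5985 (mod 9377)
5033^16 ≡ 5985^2 = 35820225 ≡ 85 (mod 9377)
5033^32 ≡ 85^2 = 7225 (mod 9377)
5033^35 = 5033^32 * 5033^2 * 5033^1 ≡ 7225 * 3812 * 5033 (mod 9377).
Accumulate the product:
7225 * 3812 = 27541700 ≡ 1451
1451 * 5033 = 7302883 ≡ 7577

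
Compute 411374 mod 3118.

411374 = 131*3118 + 2916, so 411374 ≡ 2916 (mod 3118).

2916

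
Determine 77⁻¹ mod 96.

Run the extended Euclidean algorithm:
96 = 1*77 + 19
77 = 4*19 + 1
19 = 19*1 + 0
gcd(77, 96) = 1, so the inverse exists.
Back-substitute for 1:
1 = 1*77 − 4*19
  = −4*96 + 5*77
So 77⁻¹ ≡ 5 (mod 96).

5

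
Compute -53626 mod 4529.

722

-53626 = -12·4529 + 722, so -53626 ≡ 722 (mod 4529).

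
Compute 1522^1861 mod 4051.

By square-and-multiply:
1522^1 ≡ 1522 (mod 4051)
1522^2 ≡ 1522^2 = 2316484 ≡ 3363 (mod 4051)
1522^4 ≡ 3363^2 = 11309769 ≡ 3428 (mod 4051)
1522^8 ≡ 3428^2 = 11751184 ≡ 3284 (mod 4051)
1522^16 ≡ 3284^2 = 10784656 ≡ 894 (mod 4051)
1522^32 ≡ 894^2 = 799236 ≡ 1189 (mod 4051)
1522^64 ≡ 1189^2 = 1413721 ≡ 3973 (mod 4051)
1522^128 ≡ 3973^2 = 15784729 ≡ 2033 (mod 4051)
1522^256 ≡ 2033^2 = 4133089 ≡ 1069 (mod 4051)
1522^512 ≡ 1069^2 = 1142761 ≡ 379 (mod 4051)
1522^1024 ≡ 379^2 = 143641 ≡ 1856 (mod 4051)
1522^1861 = 1522^1024 × 1522^512 × 1522^256 × 1522^64 × 1522^4 × 1522^1 ≡ 1856 × 379 × 1069 × 3973 × 3428 × 1522 (mod 4051).
Accumulate the product:
1856 × 379 = 703424 ≡ 2601
2601 × 1069 = 2780469 ≡ 1483
1483 × 3973 = 5891959 ≡ 1805
1805 × 3428 = 6187540 ≡ 1663
1663 × 1522 = 2531086 ≡ 3262

3262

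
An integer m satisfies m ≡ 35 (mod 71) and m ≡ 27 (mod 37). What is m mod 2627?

1100

71⁻¹ mod 37: 71*12 ≡ 1 (mod 37), so 71⁻¹ ≡ 12.
m = 35 + 71*((27 − 35)*12 mod 37) = 35 + 71*15 = 1100.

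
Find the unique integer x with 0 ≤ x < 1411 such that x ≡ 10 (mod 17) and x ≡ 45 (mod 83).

17⁻¹ mod 83: 17*44 ≡ 1 (mod 83), so 17⁻¹ ≡ 44.
x = 10 + 17*((45 − 10)*44 mod 83) = 10 + 17*46 = 792.

792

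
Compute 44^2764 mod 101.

Using repeated squaring:
2764 in binary is 101011001100, i.e. 2764 = 2048 + 512 + 128 + 64 + 8 + 4.
44^1 ≡ 44 (mod 101)
44^2 ≡ 44^2 = 1936 ≡ 17 (mod 101)
44^4 ≡ 17^2 = 289 ≡ 87 (mod 101)
44^8 ≡ 87^2 = 7569 ≡ 95 (mod 101)
44^16 ≡ 95^2 = 9025 ≡ 36 (mod 101)
44^32 ≡ 36^2 = 1296 ≡ 84 (mod 101)
44^64 ≡ 84^2 = 7056 ≡ 87 (mod 101)
44^128 ≡ 87^2 = 7569 ≡ 95 (mod 101)
44^256 ≡ 95^2 = 9025 ≡ 36 (mod 101)
44^512 ≡ 36^2 = 1296 ≡ 84 (mod 101)
44^1024 ≡ 84^2 = 7056 ≡ 87 (mod 101)
44^2048 ≡ 87^2 = 7569 ≡ 95 (mod 101)
44^2764 = 44^2048 * 44^512 * 44^128 * 44^64 * 44^8 * 44^4 ≡ 95 * 84 * 95 * 87 * 95 * 87 (mod 101).
Accumulate the product:
95 * 84 = 7980 ≡ 1
1 * 95 = 95
95 * 87 = 8265 ≡ 84
84 * 95 = 7980 ≡ 1
1 * 87 = 87

87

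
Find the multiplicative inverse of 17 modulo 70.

33

By the extended Euclidean algorithm:
70 = 4*17 + 2
17 = 8*2 + 1
2 = 2*1 + 0
gcd(17, 70) = 1, so the inverse exists.
Back-substitute for 1:
1 = 1*17 − 8*2
  = −8*70 + 33*17
So 17⁻¹ ≡ 33 (mod 70).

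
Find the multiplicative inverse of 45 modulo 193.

163

By the extended Euclidean algorithm:
193 = 4*45 + 13
45 = 3*13 + 6
13 = 2*6 + 1
6 = 6*1 + 0
gcd(45, 193) = 1, so the inverse exists.
Back-substitute for 1:
1 = 1*13 − 2*6
  = −2*45 + 7*13
  = 7*193 − 30*45
So 45⁻¹ ≡ −30 ≡ 163 (mod 193).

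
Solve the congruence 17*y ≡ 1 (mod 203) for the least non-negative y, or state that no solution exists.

12

gcd(17, 203) = 1, so a unique solution mod 203 exists.
17⁻¹ ≡ 12 (mod 203).
y ≡ 12*1 ≡ 12 (mod 203).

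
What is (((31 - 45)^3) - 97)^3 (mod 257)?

31 - 45 = -14 ≡ 243 (mod 257)
(243)^3 ≡ 83 (mod 257)
83 - 97 = -14 ≡ 243 (mod 257)
(243)^3 ≡ 83 (mod 257)

83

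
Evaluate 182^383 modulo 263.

Compute successive squares:
182^1 ≡ 182 (mod 263)
182^2 ≡ 182^2 = 33124 ≡ 249 (mod 263)
182^4 ≡ 249^2 = 62001 ≡ 196 (mod 263)
182^8 ≡ 196^2 = 38416 ≡ 18 (mod 263)
182^16 ≡ 18^2 = 324 ≡ 61 (mod 263)
182^32 ≡ 61^2 = 3721 ≡ 39 (mod 263)
182^64 ≡ 39^2 = 1521 ≡ 206 (mod 263)
182^128 ≡ 206^2 = 42436 ≡ 93 (mod 263)
182^256 ≡ 93^2 = 8649 ≡ 233 (mod 263)
182^383 = 182^256 × 182^64 × 182^32 × 182^16 × 182^8 × 182^4 × 182^2 × 182^1 ≡ 233 × 206 × 39 × 61 × 18 × 196 × 249 × 182 (mod 263).
Accumulate the product:
233 × 206 = 47998 ≡ 132
132 × 39 = 5148 ≡ 151
151 × 61 = 9211 ≡ 6
6 × 18 = 108
108 × 196 = 21168 ≡ 128
128 × 249 = 31872 ≡ 49
49 × 182 = 8918 ≡ 239

239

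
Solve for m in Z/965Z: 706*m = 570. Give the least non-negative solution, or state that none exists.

gcd(706, 965) = 1, so a unique solution mod 965 exists.
706⁻¹ ≡ 231 (mod 965).
m ≡ 231*570 ≡ 430 (mod 965).

430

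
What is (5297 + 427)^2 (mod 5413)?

5297 + 427 = 5724 ≡ 311 (mod 5413)
(311)^2 ≡ 4700 (mod 5413)

4700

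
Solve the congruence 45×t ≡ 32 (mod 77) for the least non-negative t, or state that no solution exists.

76

gcd(45, 77) = 1, so a unique solution mod 77 exists.
45⁻¹ ≡ 12 (mod 77).
t ≡ 12×32 ≡ 76 (mod 77).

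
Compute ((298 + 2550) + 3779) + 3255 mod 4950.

298 + 2550 = 2848
2848 + 3779 = 6627 ≡ 1677 (mod 4950)
1677 + 3255 = 4932

4932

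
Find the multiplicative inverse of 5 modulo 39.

39 = 7×5 + 4
5 = 1×4 + 1
4 = 4×1 + 0
gcd(5, 39) = 1, so the inverse exists.
Back-substitute for 1:
1 = 1×5 − 1×4
  = −1×39 + 8×5
So 5⁻¹ ≡ 8 (mod 39).

8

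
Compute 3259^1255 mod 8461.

7342

1255 in binary is 10011100111, i.e. 1255 = 1024 + 128 + 64 + 32 + 4 + 2 + 1.
3259^1 ≡ 3259 (mod 8461)
3259^2 ≡ 3259^2 = 10621081 ≡ 2526 (mod 8461)
3259^4 ≡ 2526^2 = 6380676 ≡ 1082 (mod 8461)
3259^8 ≡ 1082^2 = 1170724 ≡ 3106 (mod 8461)
3259^16 ≡ 3106^2 = 9647236 ≡ 1696 (mod 8461)
3259^32 ≡ 1696^2 = 2876416 ≡ 8137 (mod 8461)
3259^64 ≡ 8137^2 = 66210769 ≡ 3444 (mod 8461)
3259^128 ≡ 3444^2 = 11861136 ≡ 7275 (mod 8461)
3259^256 ≡ 7275^2 = 52925625 ≡ 2070 (mod 8461)
3259^512 ≡ 2070^2 = 4284900 ≡ 3634 (mod 8461)
3259^1024 ≡ 3634^2 = 13205956 ≡ 6796 (mod 8461)
3259^1255 = 3259^1024 · 3259^128 · 3259^64 · 3259^32 · 3259^4 · 3259^2 · 3259^1 ≡ 6796 · 7275 · 3444 · 8137 · 1082 · 2526 · 3259 (mod 8461).
Accumulate the product:
6796 · 7275 = 49440900 ≡ 3277
3277 · 3444 = 11285988 ≡ 7475
7475 · 8137 = 60824075 ≡ 6407
6407 · 1082 = 6932374 ≡ 2815
2815 · 2526 = 7110690 ≡ 3450
3450 · 3259 = 11243550 ≡ 7342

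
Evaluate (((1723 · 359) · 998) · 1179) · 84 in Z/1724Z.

168

1723 · 359 = 618557 ≡ 1365 (mod 1724)
1365 · 998 = 1362270 ≡ 310 (mod 1724)
310 · 1179 = 365490 ≡ 2 (mod 1724)
2 · 84 = 168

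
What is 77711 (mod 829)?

614

77711 = 93*829 + 614, so 77711 ≡ 614 (mod 829).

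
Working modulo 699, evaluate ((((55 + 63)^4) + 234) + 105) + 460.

440

55 + 63 = 118
(118)^4 ≡ 340 (mod 699)
340 + 234 = 574
574 + 105 = 679
679 + 460 = 1139 ≡ 440 (mod 699)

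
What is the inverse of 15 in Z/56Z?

Apply the Euclidean algorithm and back-substitute:
56 = 3*15 + 11
15 = 1*11 + 4
11 = 2*4 + 3
4 = 1*3 + 1
3 = 3*1 + 0
gcd(15, 56) = 1, so the inverse exists.
Bézout: 1 = −4*56 + 15*15.
So 15⁻¹ ≡ 15 (mod 56).

15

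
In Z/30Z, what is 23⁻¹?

17

Apply the Euclidean algorithm and back-substitute:
30 = 1×23 + 7
23 = 3×7 + 2
7 = 3×2 + 1
2 = 2×1 + 0
gcd(23, 30) = 1, so the inverse exists.
Back-substitute for 1:
1 = 1×7 − 3×2
  = −3×23 + 10×7
  = 10×30 − 13×23
So 23⁻¹ ≡ −13 ≡ 17 (mod 30).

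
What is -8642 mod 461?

117

-8642 = -19×461 + 117, so -8642 ≡ 117 (mod 461).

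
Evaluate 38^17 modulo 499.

299

Compute successive squares:
17 in binary is 10001, i.e. 17 = 16 + 1.
38^1 ≡ 38 (mod 499)
38^2 ≡ 38^2 = 1444 ≡ 446 (mod 499)
38^4 ≡ 446^2 = 198916 ≡ 314 (mod 499)
38^8 ≡ 314^2 = 98596 ≡ 293 (mod 499)
38^16 ≡ 293^2 = 85849 ≡ 21 (mod 499)
38^17 = 38^16 × 38^1 ≡ 21 × 38 (mod 499).
21 × 38 = 798 ≡ 299 (mod 499).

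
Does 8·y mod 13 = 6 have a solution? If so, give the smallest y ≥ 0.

4

gcd(8, 13) = 1, so a unique solution mod 13 exists.
8⁻¹ ≡ 5 (mod 13).
y ≡ 5·6 ≡ 4 (mod 13).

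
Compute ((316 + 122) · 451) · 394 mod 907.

316 + 122 = 438
438 · 451 = 197538 ≡ 719 (mod 907)
719 · 394 = 283286 ≡ 302 (mod 907)

302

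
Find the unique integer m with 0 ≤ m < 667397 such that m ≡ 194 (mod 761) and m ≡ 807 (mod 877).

761⁻¹ mod 877: 761*189 ≡ 1 (mod 877), so 761⁻¹ ≡ 189.
m = 194 + 761*((807 − 194)*189 mod 877) = 194 + 761*93 = 70967.
Check: 70967 mod 761 = 194, 70967 mod 877 = 807. ✓

70967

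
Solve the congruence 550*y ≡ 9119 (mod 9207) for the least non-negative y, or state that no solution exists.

569

gcd(550, 9207) = 11, and 11 | 9119, so solutions exist.
Divide through by 11: 50*y mod 837 = 829.
50⁻¹ ≡ 452 (mod 837).
y ≡ 452*829 ≡ 569 (mod 837).
The smallest non-negative solution is y = 569.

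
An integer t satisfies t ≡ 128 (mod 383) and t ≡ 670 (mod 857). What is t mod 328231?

305762

383⁻¹ mod 857: 383×226 ≡ 1 (mod 857), so 383⁻¹ ≡ 226.
t = 128 + 383×((670 − 128)×226 mod 857) = 128 + 383×798 = 305762.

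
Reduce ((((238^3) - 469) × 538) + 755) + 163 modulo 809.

67

(238)^3 ≡ 96 (mod 809)
96 - 469 = -373 ≡ 436 (mod 809)
436 × 538 = 234568 ≡ 767 (mod 809)
767 + 755 = 1522 ≡ 713 (mod 809)
713 + 163 = 876 ≡ 67 (mod 809)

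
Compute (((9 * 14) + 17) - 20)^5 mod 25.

9 * 14 = 126 ≡ 1 (mod 25)
1 + 17 = 18
18 - 20 = -2 ≡ 23 (mod 25)
(23)^5 ≡ 18 (mod 25)

18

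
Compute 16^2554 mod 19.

Compute successive squares:
2554 in binary is 100111111010, i.e. 2554 = 2048 + 256 + 128 + 64 + 32 + 16 + 8 + 2.
16^1 ≡ 16 (mod 19)
16^2 ≡ 16^2 = 256 ≡ 9 (mod 19)
16^4 ≡ 9^2 = 81 ≡ 5 (mod 19)
16^8 ≡ 5^2 = 25 ≡ 6 (mod 19)
16^16 ≡ 6^2 = 36 ≡ 17 (mod 19)
16^32 ≡ 17^2 = 289 ≡ 4 (mod 19)
16^64 ≡ 4^2 = 16 (mod 19)
16^128 ≡ 16^2 = 256 ≡ 9 (mod 19)
16^256 ≡ 9^2 = 81 ≡ 5 (mod 19)
16^512 ≡ 5^2 = 25 ≡ 6 (mod 19)
16^1024 ≡ 6^2 = 36 ≡ 17 (mod 19)
16^2048 ≡ 17^2 = 289 ≡ 4 (mod 19)
16^2554 = 16^2048 · 16^256 · 16^128 · 16^64 · 16^32 · 16^16 · 16^8 · 16^2 ≡ 4 · 5 · 9 · 16 · 4 · 17 · 6 · 9 (mod 19).
Accumulate the product:
4 · 5 = 20 ≡ 1
1 · 9 = 9
9 · 16 = 144 ≡ 11
11 · 4 = 44 ≡ 6
6 · 17 = 102 ≡ 7
7 · 6 = 42 ≡ 4
4 · 9 = 36 ≡ 17

17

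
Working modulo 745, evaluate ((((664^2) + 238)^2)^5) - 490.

671

(664)^2 ≡ 601 (mod 745)
601 + 238 = 839 ≡ 94 (mod 745)
(94)^2 ≡ 641 (mod 745)
(641)^5 ≡ 416 (mod 745)
416 - 490 = -74 ≡ 671 (mod 745)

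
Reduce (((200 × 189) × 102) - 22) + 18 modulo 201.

200 × 189 = 37800 ≡ 12 (mod 201)
12 × 102 = 1224 ≡ 18 (mod 201)
18 - 22 = -4 ≡ 197 (mod 201)
197 + 18 = 215 ≡ 14 (mod 201)

14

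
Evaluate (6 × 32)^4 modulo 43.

40

6 × 32 = 192 ≡ 20 (mod 43)
(20)^4 ≡ 40 (mod 43)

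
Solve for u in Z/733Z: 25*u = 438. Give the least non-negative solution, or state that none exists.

428

gcd(25, 733) = 1, so a unique solution mod 733 exists.
25⁻¹ ≡ 88 (mod 733).
u ≡ 88*438 ≡ 428 (mod 733).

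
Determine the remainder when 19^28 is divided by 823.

19^1 ≡ 19 (mod 823)
19^2 ≡ 19^2 = 361 (mod 823)
19^4 ≡ 361^2 = 130321 ≡ 287 (mod 823)
19^8 ≡ 287^2 = 82369 ≡ 69 (mod 823)
19^16 ≡ 69^2 = 4761 ≡ 646 (mod 823)
19^28 = 19^16 * 19^8 * 19^4 ≡ 646 * 69 * 287 (mod 823).
Accumulate the product:
646 * 69 = 44574 ≡ 132
132 * 287 = 37884 ≡ 26

26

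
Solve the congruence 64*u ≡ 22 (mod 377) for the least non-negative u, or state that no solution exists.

342

gcd(64, 377) = 1, so a unique solution mod 377 exists.
64⁻¹ ≡ 324 (mod 377).
u ≡ 324*22 ≡ 342 (mod 377).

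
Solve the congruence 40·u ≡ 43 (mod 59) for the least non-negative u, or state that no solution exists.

35

gcd(40, 59) = 1, so a unique solution mod 59 exists.
40⁻¹ ≡ 31 (mod 59).
u ≡ 31·43 ≡ 35 (mod 59).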